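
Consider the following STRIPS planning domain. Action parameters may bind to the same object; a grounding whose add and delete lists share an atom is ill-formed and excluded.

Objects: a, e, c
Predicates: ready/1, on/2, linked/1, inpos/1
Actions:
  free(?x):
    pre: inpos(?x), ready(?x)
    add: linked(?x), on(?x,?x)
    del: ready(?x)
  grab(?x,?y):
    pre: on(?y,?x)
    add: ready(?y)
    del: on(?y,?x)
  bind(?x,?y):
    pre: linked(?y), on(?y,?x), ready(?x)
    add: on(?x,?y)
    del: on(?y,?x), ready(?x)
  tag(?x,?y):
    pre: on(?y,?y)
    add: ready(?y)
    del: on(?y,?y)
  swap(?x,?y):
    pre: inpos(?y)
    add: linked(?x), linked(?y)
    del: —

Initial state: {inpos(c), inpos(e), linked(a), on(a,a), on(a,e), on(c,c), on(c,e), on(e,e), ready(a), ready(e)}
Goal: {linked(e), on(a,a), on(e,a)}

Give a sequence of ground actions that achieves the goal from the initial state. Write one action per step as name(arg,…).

bind(e,a); swap(a,e)

1. bind(e,a)  →  {inpos(c), inpos(e), linked(a), on(a,a), on(c,c), on(c,e), on(e,a), on(e,e), ready(a)}
2. swap(a,e)  →  {inpos(c), inpos(e), linked(a), linked(e), on(a,a), on(c,c), on(c,e), on(e,a), on(e,e), ready(a)}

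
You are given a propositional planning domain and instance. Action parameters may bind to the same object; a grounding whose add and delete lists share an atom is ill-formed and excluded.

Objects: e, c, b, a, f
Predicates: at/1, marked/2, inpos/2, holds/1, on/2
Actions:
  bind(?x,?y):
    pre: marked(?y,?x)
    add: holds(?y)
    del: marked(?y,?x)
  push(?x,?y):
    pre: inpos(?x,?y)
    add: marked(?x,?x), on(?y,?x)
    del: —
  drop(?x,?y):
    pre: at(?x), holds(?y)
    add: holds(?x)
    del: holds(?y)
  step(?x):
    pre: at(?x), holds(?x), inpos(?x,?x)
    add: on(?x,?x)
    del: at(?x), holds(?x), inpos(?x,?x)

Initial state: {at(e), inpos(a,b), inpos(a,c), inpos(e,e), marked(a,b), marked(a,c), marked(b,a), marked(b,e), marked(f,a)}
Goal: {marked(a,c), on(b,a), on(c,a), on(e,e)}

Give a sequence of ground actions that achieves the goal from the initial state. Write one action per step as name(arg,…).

1. push(e,e)  →  {at(e), inpos(a,b), inpos(a,c), inpos(e,e), marked(a,b), marked(a,c), marked(b,a), marked(b,e), marked(e,e), marked(f,a), on(e,e)}
2. push(a,c)  →  {at(e), inpos(a,b), inpos(a,c), inpos(e,e), marked(a,a), marked(a,b), marked(a,c), marked(b,a), marked(b,e), marked(e,e), marked(f,a), on(c,a), on(e,e)}
3. push(a,b)  →  {at(e), inpos(a,b), inpos(a,c), inpos(e,e), marked(a,a), marked(a,b), marked(a,c), marked(b,a), marked(b,e), marked(e,e), marked(f,a), on(b,a), on(c,a), on(e,e)}

push(e,e); push(a,c); push(a,b)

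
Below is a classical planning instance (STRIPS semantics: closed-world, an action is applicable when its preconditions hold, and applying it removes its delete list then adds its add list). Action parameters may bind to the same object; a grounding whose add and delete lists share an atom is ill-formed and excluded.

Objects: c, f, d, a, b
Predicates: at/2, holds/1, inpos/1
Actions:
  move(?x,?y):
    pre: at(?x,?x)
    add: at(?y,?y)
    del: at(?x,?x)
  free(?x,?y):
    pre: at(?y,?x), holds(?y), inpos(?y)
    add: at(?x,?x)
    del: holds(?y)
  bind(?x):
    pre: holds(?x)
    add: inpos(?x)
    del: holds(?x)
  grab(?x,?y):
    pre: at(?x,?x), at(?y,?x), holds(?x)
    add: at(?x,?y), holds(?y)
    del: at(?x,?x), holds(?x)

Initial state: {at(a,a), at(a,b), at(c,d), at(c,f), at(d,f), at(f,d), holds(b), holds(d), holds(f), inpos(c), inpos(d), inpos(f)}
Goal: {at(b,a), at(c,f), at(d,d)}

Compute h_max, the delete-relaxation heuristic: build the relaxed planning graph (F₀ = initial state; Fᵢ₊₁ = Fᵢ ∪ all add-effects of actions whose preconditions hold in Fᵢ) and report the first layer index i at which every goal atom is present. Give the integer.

F0 = init (12 atoms)
F1 = F0 ∪ {at(b,b), at(c,c), at(d,d), at(f,f), inpos(b)}  (17 atoms)
F2 = F1 ∪ {at(b,a), at(d,c), at(f,c), holds(a), holds(c)}  (22 atoms)
goal ⊆ F2  ⇒  h_max = 2

2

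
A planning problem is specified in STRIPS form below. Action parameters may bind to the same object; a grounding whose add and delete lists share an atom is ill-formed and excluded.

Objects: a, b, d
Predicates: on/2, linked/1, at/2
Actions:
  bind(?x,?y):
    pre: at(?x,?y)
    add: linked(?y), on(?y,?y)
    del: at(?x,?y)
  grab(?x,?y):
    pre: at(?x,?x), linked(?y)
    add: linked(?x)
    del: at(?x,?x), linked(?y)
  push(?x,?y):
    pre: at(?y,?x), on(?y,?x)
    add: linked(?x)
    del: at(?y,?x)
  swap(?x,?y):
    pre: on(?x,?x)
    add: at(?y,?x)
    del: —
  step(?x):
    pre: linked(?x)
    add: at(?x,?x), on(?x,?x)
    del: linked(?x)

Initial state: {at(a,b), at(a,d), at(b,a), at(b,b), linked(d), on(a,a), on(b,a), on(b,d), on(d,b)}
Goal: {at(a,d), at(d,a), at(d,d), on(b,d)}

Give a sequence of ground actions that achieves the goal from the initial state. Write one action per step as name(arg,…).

swap(a,d); step(d)

1. swap(a,d)  →  {at(a,b), at(a,d), at(b,a), at(b,b), at(d,a), linked(d), on(a,a), on(b,a), on(b,d), on(d,b)}
2. step(d)  →  {at(a,b), at(a,d), at(b,a), at(b,b), at(d,a), at(d,d), on(a,a), on(b,a), on(b,d), on(d,b), on(d,d)}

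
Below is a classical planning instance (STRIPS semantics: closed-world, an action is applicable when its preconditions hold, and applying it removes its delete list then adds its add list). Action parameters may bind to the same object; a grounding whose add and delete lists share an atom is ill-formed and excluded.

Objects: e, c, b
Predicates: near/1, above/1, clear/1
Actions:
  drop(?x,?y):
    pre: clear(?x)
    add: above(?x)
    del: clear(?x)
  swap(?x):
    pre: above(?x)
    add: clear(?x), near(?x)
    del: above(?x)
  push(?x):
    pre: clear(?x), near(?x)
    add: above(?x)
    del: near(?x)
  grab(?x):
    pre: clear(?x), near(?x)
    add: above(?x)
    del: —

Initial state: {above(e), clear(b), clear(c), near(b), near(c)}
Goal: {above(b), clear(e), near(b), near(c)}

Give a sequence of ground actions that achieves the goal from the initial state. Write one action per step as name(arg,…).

drop(b,e); swap(e)

1. drop(b,e)  →  {above(b), above(e), clear(c), near(b), near(c)}
2. swap(e)  →  {above(b), clear(c), clear(e), near(b), near(c), near(e)}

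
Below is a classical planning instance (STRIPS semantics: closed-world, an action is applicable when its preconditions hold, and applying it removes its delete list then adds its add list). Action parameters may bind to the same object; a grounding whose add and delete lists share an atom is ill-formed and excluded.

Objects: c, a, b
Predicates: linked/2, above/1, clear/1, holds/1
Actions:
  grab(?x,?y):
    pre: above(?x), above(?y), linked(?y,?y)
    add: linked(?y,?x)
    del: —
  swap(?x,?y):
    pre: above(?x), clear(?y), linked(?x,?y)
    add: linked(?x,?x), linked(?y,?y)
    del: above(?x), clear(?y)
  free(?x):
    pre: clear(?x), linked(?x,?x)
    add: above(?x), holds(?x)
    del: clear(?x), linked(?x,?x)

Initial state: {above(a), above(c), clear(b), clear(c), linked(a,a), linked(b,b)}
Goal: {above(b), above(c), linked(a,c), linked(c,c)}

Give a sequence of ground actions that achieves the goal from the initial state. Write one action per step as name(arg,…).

1. grab(c,a)  →  {above(a), above(c), clear(b), clear(c), linked(a,a), linked(a,c), linked(b,b)}
2. swap(a,c)  →  {above(c), clear(b), linked(a,a), linked(a,c), linked(b,b), linked(c,c)}
3. free(b)  →  {above(b), above(c), holds(b), linked(a,a), linked(a,c), linked(c,c)}

grab(c,a); swap(a,c); free(b)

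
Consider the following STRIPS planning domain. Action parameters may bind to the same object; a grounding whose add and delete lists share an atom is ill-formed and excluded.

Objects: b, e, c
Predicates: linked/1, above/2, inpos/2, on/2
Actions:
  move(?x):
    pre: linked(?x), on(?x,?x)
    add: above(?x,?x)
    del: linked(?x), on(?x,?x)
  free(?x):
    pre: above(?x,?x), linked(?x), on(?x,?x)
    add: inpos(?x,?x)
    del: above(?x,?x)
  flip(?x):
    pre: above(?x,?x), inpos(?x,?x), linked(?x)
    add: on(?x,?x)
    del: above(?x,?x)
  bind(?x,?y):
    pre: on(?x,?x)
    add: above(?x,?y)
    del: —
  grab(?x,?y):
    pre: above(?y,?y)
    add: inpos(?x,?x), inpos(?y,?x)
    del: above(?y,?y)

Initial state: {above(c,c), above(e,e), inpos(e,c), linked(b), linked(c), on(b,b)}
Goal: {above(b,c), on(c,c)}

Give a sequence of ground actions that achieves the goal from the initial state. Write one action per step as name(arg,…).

1. bind(b,c)  →  {above(b,c), above(c,c), above(e,e), inpos(e,c), linked(b), linked(c), on(b,b)}
2. grab(c,e)  →  {above(b,c), above(c,c), inpos(c,c), inpos(e,c), linked(b), linked(c), on(b,b)}
3. flip(c)  →  {above(b,c), inpos(c,c), inpos(e,c), linked(b), linked(c), on(b,b), on(c,c)}

bind(b,c); grab(c,e); flip(c)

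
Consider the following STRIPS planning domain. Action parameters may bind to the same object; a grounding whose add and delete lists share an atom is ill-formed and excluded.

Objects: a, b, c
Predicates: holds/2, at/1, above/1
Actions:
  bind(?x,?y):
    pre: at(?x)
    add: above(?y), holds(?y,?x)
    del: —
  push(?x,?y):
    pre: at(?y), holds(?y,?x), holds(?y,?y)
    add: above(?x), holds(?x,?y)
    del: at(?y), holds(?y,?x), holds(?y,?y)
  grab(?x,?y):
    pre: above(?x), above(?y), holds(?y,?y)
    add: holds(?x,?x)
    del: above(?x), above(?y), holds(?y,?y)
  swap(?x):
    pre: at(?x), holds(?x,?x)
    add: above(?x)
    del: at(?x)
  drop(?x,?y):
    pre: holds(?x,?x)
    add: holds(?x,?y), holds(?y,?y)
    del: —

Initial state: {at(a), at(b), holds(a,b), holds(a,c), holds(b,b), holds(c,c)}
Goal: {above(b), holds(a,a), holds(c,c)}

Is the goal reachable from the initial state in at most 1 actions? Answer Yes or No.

1. bind(a,a)  →  {above(a), at(a), at(b), holds(a,a), holds(a,b), holds(a,c), holds(b,b), holds(c,c)}
2. bind(a,b)  →  {above(a), above(b), at(a), at(b), holds(a,a), holds(a,b), holds(a,c), holds(b,a), holds(b,b), holds(c,c)}
optimal plan length = 2; 2 > 1

No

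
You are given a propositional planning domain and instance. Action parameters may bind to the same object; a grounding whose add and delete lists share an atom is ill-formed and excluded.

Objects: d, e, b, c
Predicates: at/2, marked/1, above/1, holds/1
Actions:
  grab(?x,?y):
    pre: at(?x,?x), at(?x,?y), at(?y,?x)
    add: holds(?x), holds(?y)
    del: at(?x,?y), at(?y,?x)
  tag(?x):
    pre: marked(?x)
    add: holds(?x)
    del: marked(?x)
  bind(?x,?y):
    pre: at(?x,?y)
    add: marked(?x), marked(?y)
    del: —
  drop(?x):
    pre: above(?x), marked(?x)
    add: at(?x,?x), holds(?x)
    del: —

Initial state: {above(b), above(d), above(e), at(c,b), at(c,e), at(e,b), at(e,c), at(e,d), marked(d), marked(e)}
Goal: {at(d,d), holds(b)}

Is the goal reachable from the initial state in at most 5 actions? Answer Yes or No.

1. bind(e,b)  →  {above(b), above(d), above(e), at(c,b), at(c,e), at(e,b), at(e,c), at(e,d), marked(b), marked(d), marked(e)}
2. tag(b)  →  {above(b), above(d), above(e), at(c,b), at(c,e), at(e,b), at(e,c), at(e,d), holds(b), marked(d), marked(e)}
3. drop(d)  →  {above(b), above(d), above(e), at(c,b), at(c,e), at(d,d), at(e,b), at(e,c), at(e,d), holds(b), holds(d), marked(d), marked(e)}
optimal plan length = 3; 3 ≤ 5

Yes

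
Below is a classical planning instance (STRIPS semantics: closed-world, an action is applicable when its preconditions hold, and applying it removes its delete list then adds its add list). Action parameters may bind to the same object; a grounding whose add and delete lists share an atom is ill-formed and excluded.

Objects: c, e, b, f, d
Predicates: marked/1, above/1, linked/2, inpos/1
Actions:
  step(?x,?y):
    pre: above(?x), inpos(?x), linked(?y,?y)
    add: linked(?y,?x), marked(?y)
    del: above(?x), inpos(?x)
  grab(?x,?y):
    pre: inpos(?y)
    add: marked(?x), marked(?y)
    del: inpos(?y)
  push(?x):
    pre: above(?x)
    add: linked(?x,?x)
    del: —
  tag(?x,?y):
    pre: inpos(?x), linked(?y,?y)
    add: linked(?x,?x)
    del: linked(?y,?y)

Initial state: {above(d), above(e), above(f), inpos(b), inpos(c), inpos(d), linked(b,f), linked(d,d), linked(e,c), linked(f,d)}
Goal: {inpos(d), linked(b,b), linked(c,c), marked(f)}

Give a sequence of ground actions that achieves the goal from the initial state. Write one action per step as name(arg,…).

push(e); tag(c,e); grab(f,c); tag(b,d)

1. push(e)  →  {above(d), above(e), above(f), inpos(b), inpos(c), inpos(d), linked(b,f), linked(d,d), linked(e,c), linked(e,e), linked(f,d)}
2. tag(c,e)  →  {above(d), above(e), above(f), inpos(b), inpos(c), inpos(d), linked(b,f), linked(c,c), linked(d,d), linked(e,c), linked(f,d)}
3. grab(f,c)  →  {above(d), above(e), above(f), inpos(b), inpos(d), linked(b,f), linked(c,c), linked(d,d), linked(e,c), linked(f,d), marked(c), marked(f)}
4. tag(b,d)  →  {above(d), above(e), above(f), inpos(b), inpos(d), linked(b,b), linked(b,f), linked(c,c), linked(e,c), linked(f,d), marked(c), marked(f)}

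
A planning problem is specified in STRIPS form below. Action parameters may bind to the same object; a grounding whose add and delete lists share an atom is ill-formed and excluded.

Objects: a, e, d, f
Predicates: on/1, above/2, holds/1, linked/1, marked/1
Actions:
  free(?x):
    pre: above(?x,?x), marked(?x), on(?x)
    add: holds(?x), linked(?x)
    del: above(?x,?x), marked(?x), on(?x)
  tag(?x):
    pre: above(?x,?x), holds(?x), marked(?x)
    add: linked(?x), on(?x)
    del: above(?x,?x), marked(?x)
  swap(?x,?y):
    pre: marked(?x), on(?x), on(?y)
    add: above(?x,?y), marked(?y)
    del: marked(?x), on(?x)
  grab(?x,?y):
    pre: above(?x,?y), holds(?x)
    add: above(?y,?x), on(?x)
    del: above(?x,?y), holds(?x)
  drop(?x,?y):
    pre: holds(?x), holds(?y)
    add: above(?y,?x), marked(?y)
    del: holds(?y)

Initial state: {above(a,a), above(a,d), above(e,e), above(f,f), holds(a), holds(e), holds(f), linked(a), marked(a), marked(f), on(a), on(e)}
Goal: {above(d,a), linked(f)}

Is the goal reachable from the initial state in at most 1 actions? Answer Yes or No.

No

1. tag(f)  →  {above(a,a), above(a,d), above(e,e), holds(a), holds(e), holds(f), linked(a), linked(f), marked(a), on(a), on(e), on(f)}
2. grab(a,d)  →  {above(a,a), above(d,a), above(e,e), holds(e), holds(f), linked(a), linked(f), marked(a), on(a), on(e), on(f)}
optimal plan length = 2; 2 > 1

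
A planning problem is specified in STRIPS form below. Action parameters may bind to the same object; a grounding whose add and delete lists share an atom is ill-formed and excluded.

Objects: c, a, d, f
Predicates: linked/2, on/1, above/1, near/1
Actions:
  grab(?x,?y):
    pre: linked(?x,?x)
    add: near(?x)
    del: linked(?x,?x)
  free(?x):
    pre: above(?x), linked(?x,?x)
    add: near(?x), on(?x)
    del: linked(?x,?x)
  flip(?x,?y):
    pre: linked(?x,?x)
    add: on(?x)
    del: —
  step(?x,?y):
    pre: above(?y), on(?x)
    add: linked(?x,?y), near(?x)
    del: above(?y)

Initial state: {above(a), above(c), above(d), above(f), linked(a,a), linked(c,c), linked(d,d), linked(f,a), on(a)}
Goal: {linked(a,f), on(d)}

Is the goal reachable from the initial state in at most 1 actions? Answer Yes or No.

No

1. free(d)  →  {above(a), above(c), above(d), above(f), linked(a,a), linked(c,c), linked(f,a), near(d), on(a), on(d)}
2. step(a,f)  →  {above(a), above(c), above(d), linked(a,a), linked(a,f), linked(c,c), linked(f,a), near(a), near(d), on(a), on(d)}
optimal plan length = 2; 2 > 1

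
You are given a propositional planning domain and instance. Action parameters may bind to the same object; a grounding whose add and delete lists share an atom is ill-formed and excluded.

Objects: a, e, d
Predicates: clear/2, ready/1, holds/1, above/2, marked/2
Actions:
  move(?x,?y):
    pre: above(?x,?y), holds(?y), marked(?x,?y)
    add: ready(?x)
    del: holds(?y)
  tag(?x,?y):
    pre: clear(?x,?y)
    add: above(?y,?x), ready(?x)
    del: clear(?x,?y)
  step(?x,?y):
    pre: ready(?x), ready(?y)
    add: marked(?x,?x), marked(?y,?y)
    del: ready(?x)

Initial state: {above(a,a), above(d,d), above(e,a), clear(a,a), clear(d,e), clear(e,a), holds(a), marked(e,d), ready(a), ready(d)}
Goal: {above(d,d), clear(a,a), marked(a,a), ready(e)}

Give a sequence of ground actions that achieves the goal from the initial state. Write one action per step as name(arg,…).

tag(e,a); step(a,a)

1. tag(e,a)  →  {above(a,a), above(a,e), above(d,d), above(e,a), clear(a,a), clear(d,e), holds(a), marked(e,d), ready(a), ready(d), ready(e)}
2. step(a,a)  →  {above(a,a), above(a,e), above(d,d), above(e,a), clear(a,a), clear(d,e), holds(a), marked(a,a), marked(e,d), ready(d), ready(e)}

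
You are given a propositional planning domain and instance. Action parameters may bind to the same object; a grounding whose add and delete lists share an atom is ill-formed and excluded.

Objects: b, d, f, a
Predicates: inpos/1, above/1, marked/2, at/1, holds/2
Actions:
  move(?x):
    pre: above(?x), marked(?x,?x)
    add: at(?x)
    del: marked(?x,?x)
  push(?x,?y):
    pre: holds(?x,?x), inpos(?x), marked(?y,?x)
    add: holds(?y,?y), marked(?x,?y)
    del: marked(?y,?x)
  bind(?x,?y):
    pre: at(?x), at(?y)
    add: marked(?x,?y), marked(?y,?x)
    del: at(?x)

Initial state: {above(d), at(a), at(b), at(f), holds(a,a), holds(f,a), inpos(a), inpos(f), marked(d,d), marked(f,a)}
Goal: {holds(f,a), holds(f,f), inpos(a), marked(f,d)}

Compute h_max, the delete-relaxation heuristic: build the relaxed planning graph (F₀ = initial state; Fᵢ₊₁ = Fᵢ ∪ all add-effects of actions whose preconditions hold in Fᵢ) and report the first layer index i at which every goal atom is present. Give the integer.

F0 = init (10 atoms)
F1 = F0 ∪ {at(d), holds(f,f), marked(a,a), marked(a,b), marked(a,f), marked(b,a), marked(b,b), marked(b,f), marked(f,b), marked(f,f)}  (20 atoms)
F2 = F1 ∪ {holds(b,b), marked(a,d), marked(b,d), marked(d,a), marked(d,b), marked(d,f), marked(f,d)}  (27 atoms)
goal ⊆ F2  ⇒  h_max = 2

2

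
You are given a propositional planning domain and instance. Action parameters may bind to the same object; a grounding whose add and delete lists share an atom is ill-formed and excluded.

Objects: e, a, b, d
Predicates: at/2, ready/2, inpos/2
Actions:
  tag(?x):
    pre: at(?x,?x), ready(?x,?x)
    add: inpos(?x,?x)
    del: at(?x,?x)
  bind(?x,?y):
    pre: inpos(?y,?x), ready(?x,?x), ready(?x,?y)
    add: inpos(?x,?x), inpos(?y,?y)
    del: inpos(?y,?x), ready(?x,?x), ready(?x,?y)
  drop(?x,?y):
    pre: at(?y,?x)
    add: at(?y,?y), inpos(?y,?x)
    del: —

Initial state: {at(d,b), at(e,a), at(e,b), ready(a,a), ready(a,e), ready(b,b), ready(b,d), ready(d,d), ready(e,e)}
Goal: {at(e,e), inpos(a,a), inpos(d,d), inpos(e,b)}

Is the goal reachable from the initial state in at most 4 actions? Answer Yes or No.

No

1. drop(a,e)  →  {at(d,b), at(e,a), at(e,b), at(e,e), inpos(e,a), ready(a,a), ready(a,e), ready(b,b), ready(b,d), ready(d,d), ready(e,e)}
2. bind(a,e)  →  {at(d,b), at(e,a), at(e,b), at(e,e), inpos(a,a), inpos(e,e), ready(b,b), ready(b,d), ready(d,d), ready(e,e)}
3. drop(b,e)  →  {at(d,b), at(e,a), at(e,b), at(e,e), inpos(a,a), inpos(e,b), inpos(e,e), ready(b,b), ready(b,d), ready(d,d), ready(e,e)}
4. drop(b,d)  →  {at(d,b), at(d,d), at(e,a), at(e,b), at(e,e), inpos(a,a), inpos(d,b), inpos(e,b), inpos(e,e), ready(b,b), ready(b,d), ready(d,d), ready(e,e)}
5. tag(d)  →  {at(d,b), at(e,a), at(e,b), at(e,e), inpos(a,a), inpos(d,b), inpos(d,d), inpos(e,b), inpos(e,e), ready(b,b), ready(b,d), ready(d,d), ready(e,e)}
optimal plan length = 5; 5 > 4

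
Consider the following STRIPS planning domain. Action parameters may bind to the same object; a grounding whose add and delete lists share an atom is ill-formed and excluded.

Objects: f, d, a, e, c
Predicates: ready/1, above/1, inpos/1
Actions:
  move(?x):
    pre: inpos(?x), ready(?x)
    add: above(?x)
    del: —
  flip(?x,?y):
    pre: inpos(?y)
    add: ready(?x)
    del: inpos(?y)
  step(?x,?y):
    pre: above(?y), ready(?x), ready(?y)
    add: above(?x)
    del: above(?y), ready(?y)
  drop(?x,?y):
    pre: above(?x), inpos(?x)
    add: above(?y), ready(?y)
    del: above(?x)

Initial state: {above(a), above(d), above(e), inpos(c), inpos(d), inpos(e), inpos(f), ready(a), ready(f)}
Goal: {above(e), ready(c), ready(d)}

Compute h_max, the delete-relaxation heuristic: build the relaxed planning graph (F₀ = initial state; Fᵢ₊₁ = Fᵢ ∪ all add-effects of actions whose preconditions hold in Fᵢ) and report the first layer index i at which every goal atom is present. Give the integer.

F0 = init (9 atoms)
F1 = F0 ∪ {above(c), above(f), ready(c), ready(d), ready(e)}  (14 atoms)
goal ⊆ F1  ⇒  h_max = 1

1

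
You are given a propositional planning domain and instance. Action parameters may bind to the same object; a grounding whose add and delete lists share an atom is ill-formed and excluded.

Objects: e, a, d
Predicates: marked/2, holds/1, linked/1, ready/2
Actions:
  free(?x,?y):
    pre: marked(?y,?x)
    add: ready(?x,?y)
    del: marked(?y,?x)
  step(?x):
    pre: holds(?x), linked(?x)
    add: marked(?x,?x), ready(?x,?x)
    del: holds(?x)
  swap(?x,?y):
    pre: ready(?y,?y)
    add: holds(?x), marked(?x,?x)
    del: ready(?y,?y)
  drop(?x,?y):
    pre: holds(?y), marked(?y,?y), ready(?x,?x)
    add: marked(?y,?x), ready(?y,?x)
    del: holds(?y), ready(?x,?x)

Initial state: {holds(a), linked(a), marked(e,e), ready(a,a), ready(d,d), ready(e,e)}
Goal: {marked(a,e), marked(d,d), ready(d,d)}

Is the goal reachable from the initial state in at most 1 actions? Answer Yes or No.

No

1. swap(a,e)  →  {holds(a), linked(a), marked(a,a), marked(e,e), ready(a,a), ready(d,d)}
2. free(e,e)  →  {holds(a), linked(a), marked(a,a), ready(a,a), ready(d,d), ready(e,e)}
3. swap(d,a)  →  {holds(a), holds(d), linked(a), marked(a,a), marked(d,d), ready(d,d), ready(e,e)}
4. drop(e,a)  →  {holds(d), linked(a), marked(a,a), marked(a,e), marked(d,d), ready(a,e), ready(d,d)}
optimal plan length = 4; 4 > 1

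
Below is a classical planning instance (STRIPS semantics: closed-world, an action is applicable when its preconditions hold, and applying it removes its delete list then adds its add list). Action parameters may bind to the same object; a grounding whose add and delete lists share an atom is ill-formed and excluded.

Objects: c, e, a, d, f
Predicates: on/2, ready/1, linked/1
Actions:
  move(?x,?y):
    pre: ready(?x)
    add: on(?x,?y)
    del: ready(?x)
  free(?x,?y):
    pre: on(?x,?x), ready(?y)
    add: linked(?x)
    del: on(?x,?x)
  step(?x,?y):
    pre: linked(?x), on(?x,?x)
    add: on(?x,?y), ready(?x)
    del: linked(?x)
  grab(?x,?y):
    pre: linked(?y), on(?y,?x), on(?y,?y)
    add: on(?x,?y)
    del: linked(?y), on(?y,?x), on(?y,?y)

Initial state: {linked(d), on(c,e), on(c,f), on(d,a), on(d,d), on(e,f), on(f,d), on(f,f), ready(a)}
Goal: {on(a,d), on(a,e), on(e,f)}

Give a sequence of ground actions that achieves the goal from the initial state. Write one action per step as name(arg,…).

1. move(a,e)  →  {linked(d), on(a,e), on(c,e), on(c,f), on(d,a), on(d,d), on(e,f), on(f,d), on(f,f)}
2. grab(a,d)  →  {on(a,d), on(a,e), on(c,e), on(c,f), on(e,f), on(f,d), on(f,f)}

move(a,e); grab(a,d)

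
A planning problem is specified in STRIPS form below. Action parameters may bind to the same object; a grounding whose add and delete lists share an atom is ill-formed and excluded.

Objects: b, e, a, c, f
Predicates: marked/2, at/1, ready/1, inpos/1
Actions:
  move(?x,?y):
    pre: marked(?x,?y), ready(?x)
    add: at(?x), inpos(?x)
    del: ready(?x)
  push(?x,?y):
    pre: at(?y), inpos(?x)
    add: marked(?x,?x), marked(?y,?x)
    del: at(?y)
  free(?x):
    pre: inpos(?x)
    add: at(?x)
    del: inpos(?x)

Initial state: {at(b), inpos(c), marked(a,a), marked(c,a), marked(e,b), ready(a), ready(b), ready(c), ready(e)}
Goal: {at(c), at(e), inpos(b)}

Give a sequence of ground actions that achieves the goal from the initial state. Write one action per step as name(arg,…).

1. move(e,b)  →  {at(b), at(e), inpos(c), inpos(e), marked(a,a), marked(c,a), marked(e,b), ready(a), ready(b), ready(c)}
2. move(c,a)  →  {at(b), at(c), at(e), inpos(c), inpos(e), marked(a,a), marked(c,a), marked(e,b), ready(a), ready(b)}
3. push(e,b)  →  {at(c), at(e), inpos(c), inpos(e), marked(a,a), marked(b,e), marked(c,a), marked(e,b), marked(e,e), ready(a), ready(b)}
4. move(b,e)  →  {at(b), at(c), at(e), inpos(b), inpos(c), inpos(e), marked(a,a), marked(b,e), marked(c,a), marked(e,b), marked(e,e), ready(a)}

move(e,b); move(c,a); push(e,b); move(b,e)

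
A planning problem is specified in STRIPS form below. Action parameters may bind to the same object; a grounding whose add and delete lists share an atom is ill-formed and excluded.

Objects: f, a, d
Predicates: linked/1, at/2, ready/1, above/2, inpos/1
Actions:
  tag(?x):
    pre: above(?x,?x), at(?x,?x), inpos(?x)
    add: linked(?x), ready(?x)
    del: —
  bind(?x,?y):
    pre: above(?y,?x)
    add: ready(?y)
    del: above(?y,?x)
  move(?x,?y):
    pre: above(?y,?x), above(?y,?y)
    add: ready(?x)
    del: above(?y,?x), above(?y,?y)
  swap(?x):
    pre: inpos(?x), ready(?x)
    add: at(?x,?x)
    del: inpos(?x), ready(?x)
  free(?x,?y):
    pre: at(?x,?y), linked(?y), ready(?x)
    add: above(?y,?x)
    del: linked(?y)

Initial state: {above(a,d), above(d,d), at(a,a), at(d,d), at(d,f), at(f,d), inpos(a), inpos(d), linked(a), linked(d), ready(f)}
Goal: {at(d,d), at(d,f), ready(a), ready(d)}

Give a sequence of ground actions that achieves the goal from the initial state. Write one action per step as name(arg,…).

1. tag(d)  →  {above(a,d), above(d,d), at(a,a), at(d,d), at(d,f), at(f,d), inpos(a), inpos(d), linked(a), linked(d), ready(d), ready(f)}
2. bind(d,a)  →  {above(d,d), at(a,a), at(d,d), at(d,f), at(f,d), inpos(a), inpos(d), linked(a), linked(d), ready(a), ready(d), ready(f)}

tag(d); bind(d,a)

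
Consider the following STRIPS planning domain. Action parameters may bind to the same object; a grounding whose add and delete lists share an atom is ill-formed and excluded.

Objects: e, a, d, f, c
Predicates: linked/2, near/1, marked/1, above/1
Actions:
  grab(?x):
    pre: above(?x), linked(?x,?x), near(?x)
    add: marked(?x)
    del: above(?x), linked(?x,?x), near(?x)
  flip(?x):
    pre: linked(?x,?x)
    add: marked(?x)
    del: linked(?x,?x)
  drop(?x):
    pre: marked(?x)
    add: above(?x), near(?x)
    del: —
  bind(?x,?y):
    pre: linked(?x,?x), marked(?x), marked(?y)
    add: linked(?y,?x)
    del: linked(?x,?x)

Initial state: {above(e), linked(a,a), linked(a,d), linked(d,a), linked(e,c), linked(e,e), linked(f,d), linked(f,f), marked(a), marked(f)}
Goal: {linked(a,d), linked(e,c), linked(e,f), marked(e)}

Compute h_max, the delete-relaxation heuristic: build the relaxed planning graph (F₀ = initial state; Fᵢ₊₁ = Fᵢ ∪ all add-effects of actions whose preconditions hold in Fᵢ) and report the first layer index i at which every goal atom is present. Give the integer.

2

F0 = init (10 atoms)
F1 = F0 ∪ {above(a), above(f), linked(a,f), linked(f,a), marked(e), near(a), near(f)}  (17 atoms)
F2 = F1 ∪ {linked(a,e), linked(e,a), linked(e,f), linked(f,e), near(e)}  (22 atoms)
goal ⊆ F2  ⇒  h_max = 2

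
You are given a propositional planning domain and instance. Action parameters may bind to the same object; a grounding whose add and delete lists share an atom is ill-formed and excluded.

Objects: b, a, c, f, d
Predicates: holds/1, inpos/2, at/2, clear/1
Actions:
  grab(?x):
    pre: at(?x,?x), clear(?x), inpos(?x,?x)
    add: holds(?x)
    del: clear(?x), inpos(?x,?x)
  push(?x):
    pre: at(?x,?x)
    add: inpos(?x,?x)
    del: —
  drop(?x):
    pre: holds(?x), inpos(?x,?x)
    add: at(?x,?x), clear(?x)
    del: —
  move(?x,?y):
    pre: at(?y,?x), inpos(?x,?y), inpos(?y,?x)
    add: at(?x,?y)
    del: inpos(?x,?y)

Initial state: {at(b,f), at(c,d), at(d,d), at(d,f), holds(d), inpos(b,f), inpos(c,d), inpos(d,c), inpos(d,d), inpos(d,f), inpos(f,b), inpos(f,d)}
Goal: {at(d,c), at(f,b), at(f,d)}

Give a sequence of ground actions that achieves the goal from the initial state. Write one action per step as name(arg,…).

move(f,b); move(f,d); move(d,c)

1. move(f,b)  →  {at(b,f), at(c,d), at(d,d), at(d,f), at(f,b), holds(d), inpos(b,f), inpos(c,d), inpos(d,c), inpos(d,d), inpos(d,f), inpos(f,d)}
2. move(f,d)  →  {at(b,f), at(c,d), at(d,d), at(d,f), at(f,b), at(f,d), holds(d), inpos(b,f), inpos(c,d), inpos(d,c), inpos(d,d), inpos(d,f)}
3. move(d,c)  →  {at(b,f), at(c,d), at(d,c), at(d,d), at(d,f), at(f,b), at(f,d), holds(d), inpos(b,f), inpos(c,d), inpos(d,d), inpos(d,f)}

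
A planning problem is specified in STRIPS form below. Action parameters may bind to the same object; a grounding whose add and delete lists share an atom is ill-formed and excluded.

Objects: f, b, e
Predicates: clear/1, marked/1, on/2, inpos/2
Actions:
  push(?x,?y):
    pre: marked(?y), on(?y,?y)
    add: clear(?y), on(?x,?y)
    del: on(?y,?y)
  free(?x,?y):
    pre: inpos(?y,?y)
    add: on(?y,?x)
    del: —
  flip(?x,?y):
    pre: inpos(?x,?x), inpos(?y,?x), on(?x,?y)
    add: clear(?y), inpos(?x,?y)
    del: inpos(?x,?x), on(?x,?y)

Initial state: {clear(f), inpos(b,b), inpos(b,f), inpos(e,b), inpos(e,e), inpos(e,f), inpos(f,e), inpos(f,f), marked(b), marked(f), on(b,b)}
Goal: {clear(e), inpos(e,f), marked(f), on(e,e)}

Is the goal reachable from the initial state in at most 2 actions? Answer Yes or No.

No

1. free(e,f)  →  {clear(f), inpos(b,b), inpos(b,f), inpos(e,b), inpos(e,e), inpos(e,f), inpos(f,e), inpos(f,f), marked(b), marked(f), on(b,b), on(f,e)}
2. free(e,e)  →  {clear(f), inpos(b,b), inpos(b,f), inpos(e,b), inpos(e,e), inpos(e,f), inpos(f,e), inpos(f,f), marked(b), marked(f), on(b,b), on(e,e), on(f,e)}
3. flip(f,e)  →  {clear(e), clear(f), inpos(b,b), inpos(b,f), inpos(e,b), inpos(e,e), inpos(e,f), inpos(f,e), marked(b), marked(f), on(b,b), on(e,e)}
optimal plan length = 3; 3 > 2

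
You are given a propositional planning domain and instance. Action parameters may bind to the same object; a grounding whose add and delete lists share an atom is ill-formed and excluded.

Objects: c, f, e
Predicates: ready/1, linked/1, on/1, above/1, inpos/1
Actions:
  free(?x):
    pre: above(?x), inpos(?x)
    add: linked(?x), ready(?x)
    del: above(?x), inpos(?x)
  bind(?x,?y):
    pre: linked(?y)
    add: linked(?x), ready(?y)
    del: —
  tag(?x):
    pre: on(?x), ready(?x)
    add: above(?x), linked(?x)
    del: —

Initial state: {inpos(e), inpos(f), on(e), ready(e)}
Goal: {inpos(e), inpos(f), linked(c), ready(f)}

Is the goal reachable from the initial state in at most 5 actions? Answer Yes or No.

1. tag(e)  →  {above(e), inpos(e), inpos(f), linked(e), on(e), ready(e)}
2. bind(f,e)  →  {above(e), inpos(e), inpos(f), linked(e), linked(f), on(e), ready(e)}
3. bind(c,f)  →  {above(e), inpos(e), inpos(f), linked(c), linked(e), linked(f), on(e), ready(e), ready(f)}
optimal plan length = 3; 3 ≤ 5

Yes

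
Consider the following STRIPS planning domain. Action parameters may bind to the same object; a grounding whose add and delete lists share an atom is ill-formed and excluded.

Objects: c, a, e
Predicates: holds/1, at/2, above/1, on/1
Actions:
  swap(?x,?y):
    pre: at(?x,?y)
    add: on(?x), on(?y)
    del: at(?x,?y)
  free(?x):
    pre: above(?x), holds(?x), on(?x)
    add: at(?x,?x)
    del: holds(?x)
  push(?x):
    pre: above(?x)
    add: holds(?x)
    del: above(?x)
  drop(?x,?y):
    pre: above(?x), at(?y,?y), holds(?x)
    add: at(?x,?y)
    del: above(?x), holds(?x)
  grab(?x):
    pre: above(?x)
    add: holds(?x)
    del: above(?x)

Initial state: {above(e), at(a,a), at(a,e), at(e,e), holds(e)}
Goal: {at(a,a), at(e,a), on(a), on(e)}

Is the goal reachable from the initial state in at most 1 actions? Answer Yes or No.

No

1. swap(a,e)  →  {above(e), at(a,a), at(e,e), holds(e), on(a), on(e)}
2. drop(e,a)  →  {at(a,a), at(e,a), at(e,e), on(a), on(e)}
optimal plan length = 2; 2 > 1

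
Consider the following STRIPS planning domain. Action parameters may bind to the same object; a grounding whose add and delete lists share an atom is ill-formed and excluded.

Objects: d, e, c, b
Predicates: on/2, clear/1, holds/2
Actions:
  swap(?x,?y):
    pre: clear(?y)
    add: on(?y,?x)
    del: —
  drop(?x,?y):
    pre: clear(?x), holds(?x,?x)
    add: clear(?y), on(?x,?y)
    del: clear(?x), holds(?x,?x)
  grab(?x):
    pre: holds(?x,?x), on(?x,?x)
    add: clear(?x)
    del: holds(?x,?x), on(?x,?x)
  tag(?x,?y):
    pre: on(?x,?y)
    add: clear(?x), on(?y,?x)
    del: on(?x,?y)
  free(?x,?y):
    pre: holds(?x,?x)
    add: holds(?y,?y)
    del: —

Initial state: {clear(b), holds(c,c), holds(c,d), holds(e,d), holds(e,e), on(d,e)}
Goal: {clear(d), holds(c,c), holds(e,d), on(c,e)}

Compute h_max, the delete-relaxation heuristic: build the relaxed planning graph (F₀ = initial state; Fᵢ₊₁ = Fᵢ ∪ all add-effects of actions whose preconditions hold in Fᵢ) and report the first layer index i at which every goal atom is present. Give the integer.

F0 = init (6 atoms)
F1 = F0 ∪ {clear(d), holds(b,b), holds(d,d), on(b,b), on(b,c), on(b,d), on(b,e), on(e,d)}  (14 atoms)
F2 = F1 ∪ {clear(c), clear(e), on(c,b), on(d,b), on(d,c), on(d,d), on(e,b)}  (21 atoms)
F3 = F2 ∪ {on(c,c), on(c,d), on(c,e), on(e,c), on(e,e)}  (26 atoms)
goal ⊆ F3  ⇒  h_max = 3

3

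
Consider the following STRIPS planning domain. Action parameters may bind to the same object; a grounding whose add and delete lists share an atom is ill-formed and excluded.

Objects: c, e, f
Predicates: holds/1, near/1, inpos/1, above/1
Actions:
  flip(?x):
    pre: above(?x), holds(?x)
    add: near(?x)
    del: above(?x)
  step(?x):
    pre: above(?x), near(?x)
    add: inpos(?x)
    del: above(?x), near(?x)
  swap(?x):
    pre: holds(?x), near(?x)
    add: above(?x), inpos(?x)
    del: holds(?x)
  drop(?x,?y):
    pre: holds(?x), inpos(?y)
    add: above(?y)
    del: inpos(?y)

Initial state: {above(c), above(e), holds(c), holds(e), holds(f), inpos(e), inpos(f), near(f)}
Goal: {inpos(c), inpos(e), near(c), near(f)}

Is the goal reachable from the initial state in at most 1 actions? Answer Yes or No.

1. flip(c)  →  {above(e), holds(c), holds(e), holds(f), inpos(e), inpos(f), near(c), near(f)}
2. swap(c)  →  {above(c), above(e), holds(e), holds(f), inpos(c), inpos(e), inpos(f), near(c), near(f)}
optimal plan length = 2; 2 > 1

No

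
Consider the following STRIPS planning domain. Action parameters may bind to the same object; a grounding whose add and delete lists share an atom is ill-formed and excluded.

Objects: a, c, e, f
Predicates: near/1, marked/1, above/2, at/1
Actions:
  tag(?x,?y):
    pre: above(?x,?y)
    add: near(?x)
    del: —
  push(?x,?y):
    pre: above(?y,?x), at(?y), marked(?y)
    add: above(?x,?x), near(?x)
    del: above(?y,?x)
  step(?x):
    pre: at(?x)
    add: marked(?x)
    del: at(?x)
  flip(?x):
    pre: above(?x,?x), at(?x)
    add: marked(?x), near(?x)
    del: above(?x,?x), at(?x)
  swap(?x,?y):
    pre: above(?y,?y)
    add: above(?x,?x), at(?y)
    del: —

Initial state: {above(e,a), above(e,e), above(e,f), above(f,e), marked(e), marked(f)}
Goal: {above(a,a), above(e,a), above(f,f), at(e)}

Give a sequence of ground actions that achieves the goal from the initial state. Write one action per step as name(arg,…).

swap(a,e); push(f,e)

1. swap(a,e)  →  {above(a,a), above(e,a), above(e,e), above(e,f), above(f,e), at(e), marked(e), marked(f)}
2. push(f,e)  →  {above(a,a), above(e,a), above(e,e), above(f,e), above(f,f), at(e), marked(e), marked(f), near(f)}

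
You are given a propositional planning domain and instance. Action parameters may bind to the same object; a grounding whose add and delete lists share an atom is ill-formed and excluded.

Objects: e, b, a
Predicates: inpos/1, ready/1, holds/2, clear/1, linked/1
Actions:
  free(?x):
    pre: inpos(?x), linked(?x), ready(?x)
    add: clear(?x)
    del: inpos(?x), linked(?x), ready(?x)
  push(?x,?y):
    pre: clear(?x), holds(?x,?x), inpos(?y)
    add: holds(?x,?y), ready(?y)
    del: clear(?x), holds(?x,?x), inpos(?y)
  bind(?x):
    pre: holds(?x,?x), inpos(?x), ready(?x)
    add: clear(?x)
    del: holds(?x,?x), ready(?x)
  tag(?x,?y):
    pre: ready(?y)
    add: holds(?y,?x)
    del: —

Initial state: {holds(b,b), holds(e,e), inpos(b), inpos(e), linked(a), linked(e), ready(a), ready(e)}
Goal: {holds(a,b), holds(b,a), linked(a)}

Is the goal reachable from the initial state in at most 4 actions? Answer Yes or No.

Yes

1. free(e)  →  {clear(e), holds(b,b), holds(e,e), inpos(b), linked(a), ready(a)}
2. push(e,b)  →  {holds(b,b), holds(e,b), linked(a), ready(a), ready(b)}
3. tag(b,a)  →  {holds(a,b), holds(b,b), holds(e,b), linked(a), ready(a), ready(b)}
4. tag(a,b)  →  {holds(a,b), holds(b,a), holds(b,b), holds(e,b), linked(a), ready(a), ready(b)}
optimal plan length = 4; 4 ≤ 4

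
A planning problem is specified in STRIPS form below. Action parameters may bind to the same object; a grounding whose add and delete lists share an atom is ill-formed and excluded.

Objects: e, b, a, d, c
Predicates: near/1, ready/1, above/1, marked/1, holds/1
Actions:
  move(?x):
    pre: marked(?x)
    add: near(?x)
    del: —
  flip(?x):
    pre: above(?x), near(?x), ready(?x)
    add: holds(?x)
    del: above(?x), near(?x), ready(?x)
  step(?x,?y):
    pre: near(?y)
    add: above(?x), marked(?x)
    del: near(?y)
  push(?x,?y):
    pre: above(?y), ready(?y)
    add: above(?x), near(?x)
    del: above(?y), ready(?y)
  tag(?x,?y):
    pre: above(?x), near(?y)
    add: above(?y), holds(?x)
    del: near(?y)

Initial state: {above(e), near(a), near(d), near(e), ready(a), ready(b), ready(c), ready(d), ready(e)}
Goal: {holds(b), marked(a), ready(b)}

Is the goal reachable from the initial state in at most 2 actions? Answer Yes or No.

1. step(b,e)  →  {above(b), above(e), marked(b), near(a), near(d), ready(a), ready(b), ready(c), ready(d), ready(e)}
2. step(a,a)  →  {above(a), above(b), above(e), marked(a), marked(b), near(d), ready(a), ready(b), ready(c), ready(d), ready(e)}
3. tag(b,d)  →  {above(a), above(b), above(d), above(e), holds(b), marked(a), marked(b), ready(a), ready(b), ready(c), ready(d), ready(e)}
optimal plan length = 3; 3 > 2

No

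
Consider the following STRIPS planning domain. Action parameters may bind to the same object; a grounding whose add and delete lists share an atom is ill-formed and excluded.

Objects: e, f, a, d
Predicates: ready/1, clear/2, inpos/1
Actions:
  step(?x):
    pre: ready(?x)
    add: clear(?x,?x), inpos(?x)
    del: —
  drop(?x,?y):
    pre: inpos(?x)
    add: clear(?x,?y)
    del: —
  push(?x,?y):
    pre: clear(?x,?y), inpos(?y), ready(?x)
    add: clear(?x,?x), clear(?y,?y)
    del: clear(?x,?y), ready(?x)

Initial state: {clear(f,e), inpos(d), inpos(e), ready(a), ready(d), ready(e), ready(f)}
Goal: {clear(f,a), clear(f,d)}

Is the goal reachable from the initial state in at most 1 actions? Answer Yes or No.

No

1. step(f)  →  {clear(f,e), clear(f,f), inpos(d), inpos(e), inpos(f), ready(a), ready(d), ready(e), ready(f)}
2. drop(f,a)  →  {clear(f,a), clear(f,e), clear(f,f), inpos(d), inpos(e), inpos(f), ready(a), ready(d), ready(e), ready(f)}
3. drop(f,d)  →  {clear(f,a), clear(f,d), clear(f,e), clear(f,f), inpos(d), inpos(e), inpos(f), ready(a), ready(d), ready(e), ready(f)}
optimal plan length = 3; 3 > 1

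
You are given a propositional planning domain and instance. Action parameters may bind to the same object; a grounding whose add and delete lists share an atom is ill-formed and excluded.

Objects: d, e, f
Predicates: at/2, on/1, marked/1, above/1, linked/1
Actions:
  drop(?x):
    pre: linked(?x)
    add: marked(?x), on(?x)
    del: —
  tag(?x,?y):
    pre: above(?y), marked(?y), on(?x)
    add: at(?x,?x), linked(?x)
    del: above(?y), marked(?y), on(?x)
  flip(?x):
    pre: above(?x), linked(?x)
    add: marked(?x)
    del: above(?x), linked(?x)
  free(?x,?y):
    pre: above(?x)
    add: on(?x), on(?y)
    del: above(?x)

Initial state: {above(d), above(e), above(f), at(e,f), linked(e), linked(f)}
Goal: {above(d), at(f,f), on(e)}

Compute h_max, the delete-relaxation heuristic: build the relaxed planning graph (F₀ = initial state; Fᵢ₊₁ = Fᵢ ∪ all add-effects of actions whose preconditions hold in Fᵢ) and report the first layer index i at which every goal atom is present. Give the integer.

F0 = init (6 atoms)
F1 = F0 ∪ {marked(e), marked(f), on(d), on(e), on(f)}  (11 atoms)
F2 = F1 ∪ {at(d,d), at(e,e), at(f,f), linked(d)}  (15 atoms)
goal ⊆ F2  ⇒  h_max = 2

2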